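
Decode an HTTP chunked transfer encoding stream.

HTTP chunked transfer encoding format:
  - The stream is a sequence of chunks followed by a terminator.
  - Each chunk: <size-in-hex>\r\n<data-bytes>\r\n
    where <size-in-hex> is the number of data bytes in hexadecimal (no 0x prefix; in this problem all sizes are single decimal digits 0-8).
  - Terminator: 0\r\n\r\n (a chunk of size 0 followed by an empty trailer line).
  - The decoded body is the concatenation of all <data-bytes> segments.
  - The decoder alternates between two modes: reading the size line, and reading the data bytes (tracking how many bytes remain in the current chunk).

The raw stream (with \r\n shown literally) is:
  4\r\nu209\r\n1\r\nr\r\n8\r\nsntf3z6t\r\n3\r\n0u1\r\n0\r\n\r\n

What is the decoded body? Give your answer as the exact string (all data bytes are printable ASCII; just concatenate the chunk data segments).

Chunk 1: stream[0..1]='4' size=0x4=4, data at stream[3..7]='u209' -> body[0..4], body so far='u209'
Chunk 2: stream[9..10]='1' size=0x1=1, data at stream[12..13]='r' -> body[4..5], body so far='u209r'
Chunk 3: stream[15..16]='8' size=0x8=8, data at stream[18..26]='sntf3z6t' -> body[5..13], body so far='u209rsntf3z6t'
Chunk 4: stream[28..29]='3' size=0x3=3, data at stream[31..34]='0u1' -> body[13..16], body so far='u209rsntf3z6t0u1'
Chunk 5: stream[36..37]='0' size=0 (terminator). Final body='u209rsntf3z6t0u1' (16 bytes)

Answer: u209rsntf3z6t0u1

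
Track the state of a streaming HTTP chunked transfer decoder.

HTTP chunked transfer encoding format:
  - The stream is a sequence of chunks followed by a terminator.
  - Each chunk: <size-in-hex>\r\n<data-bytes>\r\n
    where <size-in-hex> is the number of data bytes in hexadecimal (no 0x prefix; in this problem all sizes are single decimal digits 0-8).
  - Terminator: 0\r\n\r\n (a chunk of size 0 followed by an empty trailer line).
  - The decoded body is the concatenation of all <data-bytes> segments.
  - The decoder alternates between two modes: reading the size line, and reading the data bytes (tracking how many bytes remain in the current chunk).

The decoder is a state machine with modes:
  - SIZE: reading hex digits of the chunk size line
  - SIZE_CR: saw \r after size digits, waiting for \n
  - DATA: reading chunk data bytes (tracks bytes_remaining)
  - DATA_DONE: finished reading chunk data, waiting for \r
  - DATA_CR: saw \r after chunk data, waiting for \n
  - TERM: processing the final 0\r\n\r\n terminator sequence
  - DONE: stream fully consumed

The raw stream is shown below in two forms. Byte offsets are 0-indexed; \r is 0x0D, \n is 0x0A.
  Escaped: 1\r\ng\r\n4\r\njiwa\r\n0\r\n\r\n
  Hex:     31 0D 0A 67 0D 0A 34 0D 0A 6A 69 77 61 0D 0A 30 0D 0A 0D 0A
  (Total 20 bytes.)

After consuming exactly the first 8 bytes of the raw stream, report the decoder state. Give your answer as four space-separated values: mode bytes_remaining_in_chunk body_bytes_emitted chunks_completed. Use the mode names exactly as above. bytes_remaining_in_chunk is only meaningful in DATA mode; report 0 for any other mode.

Answer: SIZE_CR 0 1 1

Derivation:
Byte 0 = '1': mode=SIZE remaining=0 emitted=0 chunks_done=0
Byte 1 = 0x0D: mode=SIZE_CR remaining=0 emitted=0 chunks_done=0
Byte 2 = 0x0A: mode=DATA remaining=1 emitted=0 chunks_done=0
Byte 3 = 'g': mode=DATA_DONE remaining=0 emitted=1 chunks_done=0
Byte 4 = 0x0D: mode=DATA_CR remaining=0 emitted=1 chunks_done=0
Byte 5 = 0x0A: mode=SIZE remaining=0 emitted=1 chunks_done=1
Byte 6 = '4': mode=SIZE remaining=0 emitted=1 chunks_done=1
Byte 7 = 0x0D: mode=SIZE_CR remaining=0 emitted=1 chunks_done=1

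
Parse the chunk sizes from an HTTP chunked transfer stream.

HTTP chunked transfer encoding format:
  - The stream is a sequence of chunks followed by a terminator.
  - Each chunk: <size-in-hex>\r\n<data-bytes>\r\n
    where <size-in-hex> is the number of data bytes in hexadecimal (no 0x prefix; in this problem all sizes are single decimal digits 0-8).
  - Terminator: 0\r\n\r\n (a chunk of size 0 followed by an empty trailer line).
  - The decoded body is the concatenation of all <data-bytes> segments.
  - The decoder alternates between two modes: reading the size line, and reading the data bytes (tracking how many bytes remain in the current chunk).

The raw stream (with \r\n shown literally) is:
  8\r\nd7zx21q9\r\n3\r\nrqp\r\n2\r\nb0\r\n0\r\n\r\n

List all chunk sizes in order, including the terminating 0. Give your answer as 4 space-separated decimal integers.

Chunk 1: stream[0..1]='8' size=0x8=8, data at stream[3..11]='d7zx21q9' -> body[0..8], body so far='d7zx21q9'
Chunk 2: stream[13..14]='3' size=0x3=3, data at stream[16..19]='rqp' -> body[8..11], body so far='d7zx21q9rqp'
Chunk 3: stream[21..22]='2' size=0x2=2, data at stream[24..26]='b0' -> body[11..13], body so far='d7zx21q9rqpb0'
Chunk 4: stream[28..29]='0' size=0 (terminator). Final body='d7zx21q9rqpb0' (13 bytes)

Answer: 8 3 2 0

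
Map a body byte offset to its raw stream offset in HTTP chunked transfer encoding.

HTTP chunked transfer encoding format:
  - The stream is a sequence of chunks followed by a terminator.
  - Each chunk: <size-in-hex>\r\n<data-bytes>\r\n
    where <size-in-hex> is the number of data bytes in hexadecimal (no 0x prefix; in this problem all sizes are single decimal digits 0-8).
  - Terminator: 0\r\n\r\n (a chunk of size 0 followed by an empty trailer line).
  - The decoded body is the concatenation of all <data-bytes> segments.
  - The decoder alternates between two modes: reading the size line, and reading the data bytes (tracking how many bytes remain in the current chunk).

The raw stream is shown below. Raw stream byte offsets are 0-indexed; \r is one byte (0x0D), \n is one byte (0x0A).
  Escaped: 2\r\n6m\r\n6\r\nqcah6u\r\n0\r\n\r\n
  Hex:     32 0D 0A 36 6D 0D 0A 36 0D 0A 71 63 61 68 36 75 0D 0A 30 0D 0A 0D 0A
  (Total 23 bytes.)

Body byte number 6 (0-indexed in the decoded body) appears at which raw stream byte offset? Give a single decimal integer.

Answer: 14

Derivation:
Chunk 1: stream[0..1]='2' size=0x2=2, data at stream[3..5]='6m' -> body[0..2], body so far='6m'
Chunk 2: stream[7..8]='6' size=0x6=6, data at stream[10..16]='qcah6u' -> body[2..8], body so far='6mqcah6u'
Chunk 3: stream[18..19]='0' size=0 (terminator). Final body='6mqcah6u' (8 bytes)
Body byte 6 at stream offset 14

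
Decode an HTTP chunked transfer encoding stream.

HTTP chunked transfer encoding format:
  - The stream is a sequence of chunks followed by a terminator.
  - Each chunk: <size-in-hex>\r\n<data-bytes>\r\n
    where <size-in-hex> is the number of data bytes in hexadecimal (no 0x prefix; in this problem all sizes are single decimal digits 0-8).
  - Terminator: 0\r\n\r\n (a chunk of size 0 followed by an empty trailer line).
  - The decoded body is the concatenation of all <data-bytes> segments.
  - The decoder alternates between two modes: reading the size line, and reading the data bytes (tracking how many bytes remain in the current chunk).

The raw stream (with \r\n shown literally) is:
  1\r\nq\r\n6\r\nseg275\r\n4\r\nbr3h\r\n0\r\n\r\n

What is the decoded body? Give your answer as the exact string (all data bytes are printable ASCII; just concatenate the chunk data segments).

Answer: qseg275br3h

Derivation:
Chunk 1: stream[0..1]='1' size=0x1=1, data at stream[3..4]='q' -> body[0..1], body so far='q'
Chunk 2: stream[6..7]='6' size=0x6=6, data at stream[9..15]='seg275' -> body[1..7], body so far='qseg275'
Chunk 3: stream[17..18]='4' size=0x4=4, data at stream[20..24]='br3h' -> body[7..11], body so far='qseg275br3h'
Chunk 4: stream[26..27]='0' size=0 (terminator). Final body='qseg275br3h' (11 bytes)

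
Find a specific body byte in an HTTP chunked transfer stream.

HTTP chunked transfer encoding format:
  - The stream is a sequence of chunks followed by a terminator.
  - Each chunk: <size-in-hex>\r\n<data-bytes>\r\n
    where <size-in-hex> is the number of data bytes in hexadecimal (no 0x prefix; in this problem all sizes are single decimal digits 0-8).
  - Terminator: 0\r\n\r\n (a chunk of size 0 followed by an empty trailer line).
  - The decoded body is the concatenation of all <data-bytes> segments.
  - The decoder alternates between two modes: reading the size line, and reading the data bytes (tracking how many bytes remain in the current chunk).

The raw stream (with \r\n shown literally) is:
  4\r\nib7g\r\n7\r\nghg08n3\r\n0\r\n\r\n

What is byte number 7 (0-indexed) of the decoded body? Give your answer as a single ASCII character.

Chunk 1: stream[0..1]='4' size=0x4=4, data at stream[3..7]='ib7g' -> body[0..4], body so far='ib7g'
Chunk 2: stream[9..10]='7' size=0x7=7, data at stream[12..19]='ghg08n3' -> body[4..11], body so far='ib7gghg08n3'
Chunk 3: stream[21..22]='0' size=0 (terminator). Final body='ib7gghg08n3' (11 bytes)
Body byte 7 = '0'

Answer: 0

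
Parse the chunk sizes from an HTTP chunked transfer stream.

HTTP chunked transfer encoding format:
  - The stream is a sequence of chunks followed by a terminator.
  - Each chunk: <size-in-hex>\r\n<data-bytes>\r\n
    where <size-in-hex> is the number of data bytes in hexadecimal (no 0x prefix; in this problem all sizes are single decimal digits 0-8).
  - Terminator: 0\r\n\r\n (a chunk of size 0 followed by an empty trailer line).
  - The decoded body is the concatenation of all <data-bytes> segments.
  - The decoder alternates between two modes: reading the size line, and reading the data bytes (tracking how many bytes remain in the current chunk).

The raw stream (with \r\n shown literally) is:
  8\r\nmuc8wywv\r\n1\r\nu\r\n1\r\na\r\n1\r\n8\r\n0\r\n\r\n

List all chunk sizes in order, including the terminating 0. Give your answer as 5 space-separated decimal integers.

Chunk 1: stream[0..1]='8' size=0x8=8, data at stream[3..11]='muc8wywv' -> body[0..8], body so far='muc8wywv'
Chunk 2: stream[13..14]='1' size=0x1=1, data at stream[16..17]='u' -> body[8..9], body so far='muc8wywvu'
Chunk 3: stream[19..20]='1' size=0x1=1, data at stream[22..23]='a' -> body[9..10], body so far='muc8wywvua'
Chunk 4: stream[25..26]='1' size=0x1=1, data at stream[28..29]='8' -> body[10..11], body so far='muc8wywvua8'
Chunk 5: stream[31..32]='0' size=0 (terminator). Final body='muc8wywvua8' (11 bytes)

Answer: 8 1 1 1 0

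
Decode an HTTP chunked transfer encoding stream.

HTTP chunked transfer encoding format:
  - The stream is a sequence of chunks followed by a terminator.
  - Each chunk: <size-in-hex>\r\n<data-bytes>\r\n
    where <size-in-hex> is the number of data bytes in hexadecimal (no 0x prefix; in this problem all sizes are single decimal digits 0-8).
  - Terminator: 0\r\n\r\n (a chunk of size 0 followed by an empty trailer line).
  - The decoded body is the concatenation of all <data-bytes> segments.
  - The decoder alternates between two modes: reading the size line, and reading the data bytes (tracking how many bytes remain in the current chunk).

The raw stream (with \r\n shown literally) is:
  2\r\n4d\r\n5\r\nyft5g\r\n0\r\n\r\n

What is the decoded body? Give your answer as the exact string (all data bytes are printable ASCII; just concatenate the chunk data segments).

Answer: 4dyft5g

Derivation:
Chunk 1: stream[0..1]='2' size=0x2=2, data at stream[3..5]='4d' -> body[0..2], body so far='4d'
Chunk 2: stream[7..8]='5' size=0x5=5, data at stream[10..15]='yft5g' -> body[2..7], body so far='4dyft5g'
Chunk 3: stream[17..18]='0' size=0 (terminator). Final body='4dyft5g' (7 bytes)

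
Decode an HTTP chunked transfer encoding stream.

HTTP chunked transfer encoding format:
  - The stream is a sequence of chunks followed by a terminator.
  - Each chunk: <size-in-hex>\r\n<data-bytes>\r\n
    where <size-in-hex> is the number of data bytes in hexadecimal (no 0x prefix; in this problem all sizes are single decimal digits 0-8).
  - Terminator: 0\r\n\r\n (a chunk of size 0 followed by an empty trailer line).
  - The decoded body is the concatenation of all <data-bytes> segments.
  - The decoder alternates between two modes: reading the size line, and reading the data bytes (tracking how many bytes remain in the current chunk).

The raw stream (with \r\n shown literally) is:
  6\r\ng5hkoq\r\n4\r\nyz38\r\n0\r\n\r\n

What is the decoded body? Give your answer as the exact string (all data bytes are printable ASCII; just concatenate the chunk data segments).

Chunk 1: stream[0..1]='6' size=0x6=6, data at stream[3..9]='g5hkoq' -> body[0..6], body so far='g5hkoq'
Chunk 2: stream[11..12]='4' size=0x4=4, data at stream[14..18]='yz38' -> body[6..10], body so far='g5hkoqyz38'
Chunk 3: stream[20..21]='0' size=0 (terminator). Final body='g5hkoqyz38' (10 bytes)

Answer: g5hkoqyz38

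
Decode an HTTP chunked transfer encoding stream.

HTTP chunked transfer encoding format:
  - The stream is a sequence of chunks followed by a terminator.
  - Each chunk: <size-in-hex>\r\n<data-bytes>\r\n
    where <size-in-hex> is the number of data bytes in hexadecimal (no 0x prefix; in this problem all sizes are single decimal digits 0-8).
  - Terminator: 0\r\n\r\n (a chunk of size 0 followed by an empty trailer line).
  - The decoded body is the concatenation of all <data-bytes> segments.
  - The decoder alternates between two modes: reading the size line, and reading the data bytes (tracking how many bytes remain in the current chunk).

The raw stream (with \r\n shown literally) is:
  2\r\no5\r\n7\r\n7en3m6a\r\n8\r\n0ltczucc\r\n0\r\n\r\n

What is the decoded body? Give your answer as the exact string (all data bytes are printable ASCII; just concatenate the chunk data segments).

Chunk 1: stream[0..1]='2' size=0x2=2, data at stream[3..5]='o5' -> body[0..2], body so far='o5'
Chunk 2: stream[7..8]='7' size=0x7=7, data at stream[10..17]='7en3m6a' -> body[2..9], body so far='o57en3m6a'
Chunk 3: stream[19..20]='8' size=0x8=8, data at stream[22..30]='0ltczucc' -> body[9..17], body so far='o57en3m6a0ltczucc'
Chunk 4: stream[32..33]='0' size=0 (terminator). Final body='o57en3m6a0ltczucc' (17 bytes)

Answer: o57en3m6a0ltczucc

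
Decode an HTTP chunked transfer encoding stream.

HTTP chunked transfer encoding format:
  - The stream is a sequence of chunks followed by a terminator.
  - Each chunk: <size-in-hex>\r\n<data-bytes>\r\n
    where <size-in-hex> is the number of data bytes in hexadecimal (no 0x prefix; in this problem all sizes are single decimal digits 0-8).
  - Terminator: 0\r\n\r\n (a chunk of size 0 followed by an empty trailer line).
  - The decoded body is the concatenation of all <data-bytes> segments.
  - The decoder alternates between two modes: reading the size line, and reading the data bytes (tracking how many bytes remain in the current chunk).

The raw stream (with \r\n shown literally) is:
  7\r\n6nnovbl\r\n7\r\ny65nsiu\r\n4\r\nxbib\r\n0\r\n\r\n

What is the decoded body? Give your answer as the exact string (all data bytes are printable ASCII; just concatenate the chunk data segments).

Answer: 6nnovbly65nsiuxbib

Derivation:
Chunk 1: stream[0..1]='7' size=0x7=7, data at stream[3..10]='6nnovbl' -> body[0..7], body so far='6nnovbl'
Chunk 2: stream[12..13]='7' size=0x7=7, data at stream[15..22]='y65nsiu' -> body[7..14], body so far='6nnovbly65nsiu'
Chunk 3: stream[24..25]='4' size=0x4=4, data at stream[27..31]='xbib' -> body[14..18], body so far='6nnovbly65nsiuxbib'
Chunk 4: stream[33..34]='0' size=0 (terminator). Final body='6nnovbly65nsiuxbib' (18 bytes)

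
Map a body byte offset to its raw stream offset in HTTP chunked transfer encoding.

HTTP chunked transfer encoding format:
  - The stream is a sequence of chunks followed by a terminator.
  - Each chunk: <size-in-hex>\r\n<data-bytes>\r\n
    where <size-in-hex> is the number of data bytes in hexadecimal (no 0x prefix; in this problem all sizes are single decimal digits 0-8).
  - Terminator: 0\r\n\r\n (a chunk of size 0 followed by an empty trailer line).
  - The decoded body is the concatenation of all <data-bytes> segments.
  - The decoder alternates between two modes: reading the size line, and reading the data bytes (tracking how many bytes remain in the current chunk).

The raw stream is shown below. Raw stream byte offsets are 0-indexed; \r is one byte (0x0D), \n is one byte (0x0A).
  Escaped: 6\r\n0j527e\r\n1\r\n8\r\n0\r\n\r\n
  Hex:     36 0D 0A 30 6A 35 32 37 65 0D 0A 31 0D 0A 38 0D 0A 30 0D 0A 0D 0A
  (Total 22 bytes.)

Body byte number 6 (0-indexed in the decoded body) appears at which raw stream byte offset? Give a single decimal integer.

Chunk 1: stream[0..1]='6' size=0x6=6, data at stream[3..9]='0j527e' -> body[0..6], body so far='0j527e'
Chunk 2: stream[11..12]='1' size=0x1=1, data at stream[14..15]='8' -> body[6..7], body so far='0j527e8'
Chunk 3: stream[17..18]='0' size=0 (terminator). Final body='0j527e8' (7 bytes)
Body byte 6 at stream offset 14

Answer: 14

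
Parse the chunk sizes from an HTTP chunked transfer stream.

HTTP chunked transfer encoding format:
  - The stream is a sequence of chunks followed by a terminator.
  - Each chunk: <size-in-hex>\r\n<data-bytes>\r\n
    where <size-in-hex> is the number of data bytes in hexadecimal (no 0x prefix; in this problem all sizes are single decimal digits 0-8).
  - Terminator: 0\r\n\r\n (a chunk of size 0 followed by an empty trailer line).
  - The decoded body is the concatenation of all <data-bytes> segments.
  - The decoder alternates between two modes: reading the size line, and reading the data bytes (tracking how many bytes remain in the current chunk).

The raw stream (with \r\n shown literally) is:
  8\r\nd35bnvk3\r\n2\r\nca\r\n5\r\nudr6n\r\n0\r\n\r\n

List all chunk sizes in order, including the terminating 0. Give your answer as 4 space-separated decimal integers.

Answer: 8 2 5 0

Derivation:
Chunk 1: stream[0..1]='8' size=0x8=8, data at stream[3..11]='d35bnvk3' -> body[0..8], body so far='d35bnvk3'
Chunk 2: stream[13..14]='2' size=0x2=2, data at stream[16..18]='ca' -> body[8..10], body so far='d35bnvk3ca'
Chunk 3: stream[20..21]='5' size=0x5=5, data at stream[23..28]='udr6n' -> body[10..15], body so far='d35bnvk3caudr6n'
Chunk 4: stream[30..31]='0' size=0 (terminator). Final body='d35bnvk3caudr6n' (15 bytes)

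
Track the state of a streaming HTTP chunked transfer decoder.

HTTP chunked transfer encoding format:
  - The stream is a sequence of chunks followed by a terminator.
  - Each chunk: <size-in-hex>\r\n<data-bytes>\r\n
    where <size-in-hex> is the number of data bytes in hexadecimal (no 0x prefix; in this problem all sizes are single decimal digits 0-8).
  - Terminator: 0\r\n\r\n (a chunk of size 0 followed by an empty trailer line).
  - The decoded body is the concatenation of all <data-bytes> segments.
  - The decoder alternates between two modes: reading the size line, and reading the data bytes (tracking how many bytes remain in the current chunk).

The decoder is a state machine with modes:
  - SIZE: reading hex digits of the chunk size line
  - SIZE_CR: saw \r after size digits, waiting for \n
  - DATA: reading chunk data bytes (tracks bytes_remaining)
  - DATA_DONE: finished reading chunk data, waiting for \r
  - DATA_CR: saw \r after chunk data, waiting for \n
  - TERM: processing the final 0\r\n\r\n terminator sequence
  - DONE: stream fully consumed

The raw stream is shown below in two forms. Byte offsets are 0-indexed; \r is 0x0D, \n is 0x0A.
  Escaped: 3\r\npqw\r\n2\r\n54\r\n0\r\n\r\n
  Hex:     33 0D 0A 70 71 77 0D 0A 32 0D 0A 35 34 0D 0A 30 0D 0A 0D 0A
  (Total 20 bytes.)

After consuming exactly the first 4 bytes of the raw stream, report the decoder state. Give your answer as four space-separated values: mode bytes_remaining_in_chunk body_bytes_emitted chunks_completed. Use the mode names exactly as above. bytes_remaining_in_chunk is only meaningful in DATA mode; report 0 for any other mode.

Byte 0 = '3': mode=SIZE remaining=0 emitted=0 chunks_done=0
Byte 1 = 0x0D: mode=SIZE_CR remaining=0 emitted=0 chunks_done=0
Byte 2 = 0x0A: mode=DATA remaining=3 emitted=0 chunks_done=0
Byte 3 = 'p': mode=DATA remaining=2 emitted=1 chunks_done=0

Answer: DATA 2 1 0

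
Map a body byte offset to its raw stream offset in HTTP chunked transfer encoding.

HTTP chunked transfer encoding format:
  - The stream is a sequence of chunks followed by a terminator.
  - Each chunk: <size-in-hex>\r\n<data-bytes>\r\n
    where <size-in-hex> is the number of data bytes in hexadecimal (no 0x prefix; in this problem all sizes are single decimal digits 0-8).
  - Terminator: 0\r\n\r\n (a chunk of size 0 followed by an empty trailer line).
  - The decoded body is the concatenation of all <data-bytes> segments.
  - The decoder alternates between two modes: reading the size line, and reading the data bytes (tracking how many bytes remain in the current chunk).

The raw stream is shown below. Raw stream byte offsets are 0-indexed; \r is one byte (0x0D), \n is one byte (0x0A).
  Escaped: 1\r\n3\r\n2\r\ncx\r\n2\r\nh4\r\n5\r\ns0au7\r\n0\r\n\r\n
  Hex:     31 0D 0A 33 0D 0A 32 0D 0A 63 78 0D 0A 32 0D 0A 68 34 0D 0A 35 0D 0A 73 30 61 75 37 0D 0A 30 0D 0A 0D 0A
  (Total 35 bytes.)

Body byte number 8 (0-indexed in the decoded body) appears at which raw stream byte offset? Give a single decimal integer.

Answer: 26

Derivation:
Chunk 1: stream[0..1]='1' size=0x1=1, data at stream[3..4]='3' -> body[0..1], body so far='3'
Chunk 2: stream[6..7]='2' size=0x2=2, data at stream[9..11]='cx' -> body[1..3], body so far='3cx'
Chunk 3: stream[13..14]='2' size=0x2=2, data at stream[16..18]='h4' -> body[3..5], body so far='3cxh4'
Chunk 4: stream[20..21]='5' size=0x5=5, data at stream[23..28]='s0au7' -> body[5..10], body so far='3cxh4s0au7'
Chunk 5: stream[30..31]='0' size=0 (terminator). Final body='3cxh4s0au7' (10 bytes)
Body byte 8 at stream offset 26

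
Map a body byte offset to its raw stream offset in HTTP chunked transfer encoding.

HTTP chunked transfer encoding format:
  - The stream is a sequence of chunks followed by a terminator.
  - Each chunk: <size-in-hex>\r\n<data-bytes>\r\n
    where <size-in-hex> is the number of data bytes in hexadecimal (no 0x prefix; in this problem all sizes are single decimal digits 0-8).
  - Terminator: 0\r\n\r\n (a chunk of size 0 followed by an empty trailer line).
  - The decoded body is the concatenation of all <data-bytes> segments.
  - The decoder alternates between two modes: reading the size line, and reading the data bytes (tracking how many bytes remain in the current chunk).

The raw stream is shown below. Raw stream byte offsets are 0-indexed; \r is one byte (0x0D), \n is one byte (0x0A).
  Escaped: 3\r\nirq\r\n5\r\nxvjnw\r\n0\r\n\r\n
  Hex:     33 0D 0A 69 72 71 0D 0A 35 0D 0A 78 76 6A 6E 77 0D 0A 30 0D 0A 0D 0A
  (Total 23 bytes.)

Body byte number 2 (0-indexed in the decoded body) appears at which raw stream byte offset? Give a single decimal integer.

Chunk 1: stream[0..1]='3' size=0x3=3, data at stream[3..6]='irq' -> body[0..3], body so far='irq'
Chunk 2: stream[8..9]='5' size=0x5=5, data at stream[11..16]='xvjnw' -> body[3..8], body so far='irqxvjnw'
Chunk 3: stream[18..19]='0' size=0 (terminator). Final body='irqxvjnw' (8 bytes)
Body byte 2 at stream offset 5

Answer: 5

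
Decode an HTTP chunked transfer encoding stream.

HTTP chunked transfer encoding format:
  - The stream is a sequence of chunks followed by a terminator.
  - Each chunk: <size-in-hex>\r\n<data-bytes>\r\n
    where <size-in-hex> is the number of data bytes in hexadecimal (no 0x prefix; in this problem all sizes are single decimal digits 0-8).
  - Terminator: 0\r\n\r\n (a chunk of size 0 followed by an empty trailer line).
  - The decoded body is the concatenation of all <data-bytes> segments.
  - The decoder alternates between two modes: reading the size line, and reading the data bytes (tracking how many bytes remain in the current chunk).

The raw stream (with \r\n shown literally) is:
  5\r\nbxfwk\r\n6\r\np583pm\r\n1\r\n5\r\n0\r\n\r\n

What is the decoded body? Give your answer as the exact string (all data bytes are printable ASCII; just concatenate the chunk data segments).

Answer: bxfwkp583pm5

Derivation:
Chunk 1: stream[0..1]='5' size=0x5=5, data at stream[3..8]='bxfwk' -> body[0..5], body so far='bxfwk'
Chunk 2: stream[10..11]='6' size=0x6=6, data at stream[13..19]='p583pm' -> body[5..11], body so far='bxfwkp583pm'
Chunk 3: stream[21..22]='1' size=0x1=1, data at stream[24..25]='5' -> body[11..12], body so far='bxfwkp583pm5'
Chunk 4: stream[27..28]='0' size=0 (terminator). Final body='bxfwkp583pm5' (12 bytes)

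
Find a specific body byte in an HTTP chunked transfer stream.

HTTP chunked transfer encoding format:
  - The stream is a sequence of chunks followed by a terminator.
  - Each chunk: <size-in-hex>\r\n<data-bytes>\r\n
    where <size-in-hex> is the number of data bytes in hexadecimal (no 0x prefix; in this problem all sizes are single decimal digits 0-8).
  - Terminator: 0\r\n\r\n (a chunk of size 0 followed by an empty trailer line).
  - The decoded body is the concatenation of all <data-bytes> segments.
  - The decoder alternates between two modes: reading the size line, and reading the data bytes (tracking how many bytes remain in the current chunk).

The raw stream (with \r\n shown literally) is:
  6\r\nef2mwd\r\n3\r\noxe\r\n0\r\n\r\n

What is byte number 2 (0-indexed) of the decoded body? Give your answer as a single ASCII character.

Chunk 1: stream[0..1]='6' size=0x6=6, data at stream[3..9]='ef2mwd' -> body[0..6], body so far='ef2mwd'
Chunk 2: stream[11..12]='3' size=0x3=3, data at stream[14..17]='oxe' -> body[6..9], body so far='ef2mwdoxe'
Chunk 3: stream[19..20]='0' size=0 (terminator). Final body='ef2mwdoxe' (9 bytes)
Body byte 2 = '2'

Answer: 2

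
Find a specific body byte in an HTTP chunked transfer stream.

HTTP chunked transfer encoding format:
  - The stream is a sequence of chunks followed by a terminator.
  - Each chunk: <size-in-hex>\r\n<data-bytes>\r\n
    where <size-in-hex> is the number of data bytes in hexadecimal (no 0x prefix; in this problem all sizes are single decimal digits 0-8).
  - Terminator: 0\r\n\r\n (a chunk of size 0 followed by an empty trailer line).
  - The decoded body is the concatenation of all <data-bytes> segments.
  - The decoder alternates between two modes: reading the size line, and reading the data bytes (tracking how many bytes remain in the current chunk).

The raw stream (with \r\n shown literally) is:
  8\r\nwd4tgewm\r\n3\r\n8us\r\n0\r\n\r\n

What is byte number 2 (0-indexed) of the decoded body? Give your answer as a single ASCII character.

Answer: 4

Derivation:
Chunk 1: stream[0..1]='8' size=0x8=8, data at stream[3..11]='wd4tgewm' -> body[0..8], body so far='wd4tgewm'
Chunk 2: stream[13..14]='3' size=0x3=3, data at stream[16..19]='8us' -> body[8..11], body so far='wd4tgewm8us'
Chunk 3: stream[21..22]='0' size=0 (terminator). Final body='wd4tgewm8us' (11 bytes)
Body byte 2 = '4'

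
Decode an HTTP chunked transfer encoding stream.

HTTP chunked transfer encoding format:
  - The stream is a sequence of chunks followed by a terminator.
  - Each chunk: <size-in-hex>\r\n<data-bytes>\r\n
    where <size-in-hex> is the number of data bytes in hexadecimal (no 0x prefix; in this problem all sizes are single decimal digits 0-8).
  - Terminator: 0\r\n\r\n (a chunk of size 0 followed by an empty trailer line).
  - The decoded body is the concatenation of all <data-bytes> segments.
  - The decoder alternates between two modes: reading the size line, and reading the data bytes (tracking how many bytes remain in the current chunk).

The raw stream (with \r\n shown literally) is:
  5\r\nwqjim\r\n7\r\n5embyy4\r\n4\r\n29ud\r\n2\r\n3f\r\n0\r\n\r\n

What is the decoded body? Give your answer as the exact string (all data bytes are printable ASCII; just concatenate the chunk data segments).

Chunk 1: stream[0..1]='5' size=0x5=5, data at stream[3..8]='wqjim' -> body[0..5], body so far='wqjim'
Chunk 2: stream[10..11]='7' size=0x7=7, data at stream[13..20]='5embyy4' -> body[5..12], body so far='wqjim5embyy4'
Chunk 3: stream[22..23]='4' size=0x4=4, data at stream[25..29]='29ud' -> body[12..16], body so far='wqjim5embyy429ud'
Chunk 4: stream[31..32]='2' size=0x2=2, data at stream[34..36]='3f' -> body[16..18], body so far='wqjim5embyy429ud3f'
Chunk 5: stream[38..39]='0' size=0 (terminator). Final body='wqjim5embyy429ud3f' (18 bytes)

Answer: wqjim5embyy429ud3f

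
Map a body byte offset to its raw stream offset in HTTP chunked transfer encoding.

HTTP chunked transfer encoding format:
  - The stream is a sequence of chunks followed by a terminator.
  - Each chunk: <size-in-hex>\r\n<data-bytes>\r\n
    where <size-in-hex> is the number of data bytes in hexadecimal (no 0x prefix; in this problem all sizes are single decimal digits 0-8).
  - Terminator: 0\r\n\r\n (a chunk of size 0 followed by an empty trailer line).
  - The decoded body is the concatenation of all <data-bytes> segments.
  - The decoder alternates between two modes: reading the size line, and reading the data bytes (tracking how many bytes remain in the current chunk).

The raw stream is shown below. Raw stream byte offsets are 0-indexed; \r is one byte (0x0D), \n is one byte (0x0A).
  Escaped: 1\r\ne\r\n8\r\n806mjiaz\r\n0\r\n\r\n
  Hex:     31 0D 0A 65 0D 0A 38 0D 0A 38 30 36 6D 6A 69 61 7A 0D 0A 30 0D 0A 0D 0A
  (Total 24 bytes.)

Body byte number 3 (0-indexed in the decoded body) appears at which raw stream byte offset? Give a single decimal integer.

Chunk 1: stream[0..1]='1' size=0x1=1, data at stream[3..4]='e' -> body[0..1], body so far='e'
Chunk 2: stream[6..7]='8' size=0x8=8, data at stream[9..17]='806mjiaz' -> body[1..9], body so far='e806mjiaz'
Chunk 3: stream[19..20]='0' size=0 (terminator). Final body='e806mjiaz' (9 bytes)
Body byte 3 at stream offset 11

Answer: 11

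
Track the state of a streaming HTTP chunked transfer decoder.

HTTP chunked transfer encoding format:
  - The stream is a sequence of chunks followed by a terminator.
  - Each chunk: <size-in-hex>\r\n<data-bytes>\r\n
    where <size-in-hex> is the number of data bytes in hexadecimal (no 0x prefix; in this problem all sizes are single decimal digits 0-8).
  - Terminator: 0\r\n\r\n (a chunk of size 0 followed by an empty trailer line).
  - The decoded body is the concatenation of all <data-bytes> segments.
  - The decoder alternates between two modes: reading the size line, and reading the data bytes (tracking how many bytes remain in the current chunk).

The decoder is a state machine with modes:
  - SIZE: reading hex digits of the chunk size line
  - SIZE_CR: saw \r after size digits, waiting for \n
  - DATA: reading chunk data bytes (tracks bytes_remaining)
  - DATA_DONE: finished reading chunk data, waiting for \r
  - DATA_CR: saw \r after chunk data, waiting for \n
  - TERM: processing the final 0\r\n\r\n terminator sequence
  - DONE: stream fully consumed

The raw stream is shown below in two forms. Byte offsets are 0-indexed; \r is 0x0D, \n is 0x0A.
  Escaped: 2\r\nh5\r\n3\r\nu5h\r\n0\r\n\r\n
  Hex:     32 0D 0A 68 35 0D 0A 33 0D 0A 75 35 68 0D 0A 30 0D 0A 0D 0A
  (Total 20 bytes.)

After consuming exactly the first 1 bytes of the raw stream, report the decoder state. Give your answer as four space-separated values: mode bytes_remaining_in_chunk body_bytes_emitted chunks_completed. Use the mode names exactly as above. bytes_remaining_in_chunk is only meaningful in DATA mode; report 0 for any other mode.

Byte 0 = '2': mode=SIZE remaining=0 emitted=0 chunks_done=0

Answer: SIZE 0 0 0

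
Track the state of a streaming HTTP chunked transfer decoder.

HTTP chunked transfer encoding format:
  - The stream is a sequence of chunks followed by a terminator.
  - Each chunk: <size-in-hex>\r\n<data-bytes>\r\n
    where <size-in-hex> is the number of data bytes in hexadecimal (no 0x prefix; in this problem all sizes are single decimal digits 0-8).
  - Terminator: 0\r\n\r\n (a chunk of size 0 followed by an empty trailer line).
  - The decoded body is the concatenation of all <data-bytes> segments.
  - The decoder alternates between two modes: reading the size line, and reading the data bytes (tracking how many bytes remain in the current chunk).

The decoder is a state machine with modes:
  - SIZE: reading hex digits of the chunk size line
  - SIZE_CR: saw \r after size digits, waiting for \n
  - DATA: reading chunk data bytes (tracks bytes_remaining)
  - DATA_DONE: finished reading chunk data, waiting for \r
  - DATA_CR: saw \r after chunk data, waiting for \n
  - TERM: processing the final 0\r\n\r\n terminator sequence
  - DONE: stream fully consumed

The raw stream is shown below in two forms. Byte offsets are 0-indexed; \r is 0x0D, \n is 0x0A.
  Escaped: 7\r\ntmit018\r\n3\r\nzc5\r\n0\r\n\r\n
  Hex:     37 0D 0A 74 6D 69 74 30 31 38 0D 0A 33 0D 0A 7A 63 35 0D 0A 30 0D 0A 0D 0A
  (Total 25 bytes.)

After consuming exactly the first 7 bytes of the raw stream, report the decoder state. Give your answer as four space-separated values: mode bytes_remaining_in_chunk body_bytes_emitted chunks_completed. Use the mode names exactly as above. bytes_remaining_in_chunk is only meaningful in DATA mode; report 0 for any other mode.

Byte 0 = '7': mode=SIZE remaining=0 emitted=0 chunks_done=0
Byte 1 = 0x0D: mode=SIZE_CR remaining=0 emitted=0 chunks_done=0
Byte 2 = 0x0A: mode=DATA remaining=7 emitted=0 chunks_done=0
Byte 3 = 't': mode=DATA remaining=6 emitted=1 chunks_done=0
Byte 4 = 'm': mode=DATA remaining=5 emitted=2 chunks_done=0
Byte 5 = 'i': mode=DATA remaining=4 emitted=3 chunks_done=0
Byte 6 = 't': mode=DATA remaining=3 emitted=4 chunks_done=0

Answer: DATA 3 4 0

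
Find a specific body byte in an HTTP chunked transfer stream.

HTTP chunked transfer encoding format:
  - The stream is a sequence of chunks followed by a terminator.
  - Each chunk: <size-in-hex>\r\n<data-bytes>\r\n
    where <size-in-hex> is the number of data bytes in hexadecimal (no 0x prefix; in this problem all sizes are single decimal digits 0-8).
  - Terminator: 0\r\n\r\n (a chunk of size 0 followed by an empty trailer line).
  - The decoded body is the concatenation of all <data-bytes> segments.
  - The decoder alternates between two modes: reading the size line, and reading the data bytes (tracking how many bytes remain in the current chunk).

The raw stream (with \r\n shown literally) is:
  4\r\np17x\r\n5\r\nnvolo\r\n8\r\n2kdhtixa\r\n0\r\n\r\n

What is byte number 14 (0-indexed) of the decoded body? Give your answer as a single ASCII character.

Answer: i

Derivation:
Chunk 1: stream[0..1]='4' size=0x4=4, data at stream[3..7]='p17x' -> body[0..4], body so far='p17x'
Chunk 2: stream[9..10]='5' size=0x5=5, data at stream[12..17]='nvolo' -> body[4..9], body so far='p17xnvolo'
Chunk 3: stream[19..20]='8' size=0x8=8, data at stream[22..30]='2kdhtixa' -> body[9..17], body so far='p17xnvolo2kdhtixa'
Chunk 4: stream[32..33]='0' size=0 (terminator). Final body='p17xnvolo2kdhtixa' (17 bytes)
Body byte 14 = 'i'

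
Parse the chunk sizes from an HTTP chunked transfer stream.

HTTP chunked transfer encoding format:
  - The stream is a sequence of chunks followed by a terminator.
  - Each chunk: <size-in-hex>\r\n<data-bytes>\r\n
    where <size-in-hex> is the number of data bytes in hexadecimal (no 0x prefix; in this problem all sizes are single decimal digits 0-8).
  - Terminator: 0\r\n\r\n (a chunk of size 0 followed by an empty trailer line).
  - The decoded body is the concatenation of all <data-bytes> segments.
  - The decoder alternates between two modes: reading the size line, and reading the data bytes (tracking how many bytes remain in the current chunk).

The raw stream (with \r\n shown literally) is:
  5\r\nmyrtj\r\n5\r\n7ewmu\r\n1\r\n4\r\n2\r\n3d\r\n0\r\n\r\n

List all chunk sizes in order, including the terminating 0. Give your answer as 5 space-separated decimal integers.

Answer: 5 5 1 2 0

Derivation:
Chunk 1: stream[0..1]='5' size=0x5=5, data at stream[3..8]='myrtj' -> body[0..5], body so far='myrtj'
Chunk 2: stream[10..11]='5' size=0x5=5, data at stream[13..18]='7ewmu' -> body[5..10], body so far='myrtj7ewmu'
Chunk 3: stream[20..21]='1' size=0x1=1, data at stream[23..24]='4' -> body[10..11], body so far='myrtj7ewmu4'
Chunk 4: stream[26..27]='2' size=0x2=2, data at stream[29..31]='3d' -> body[11..13], body so far='myrtj7ewmu43d'
Chunk 5: stream[33..34]='0' size=0 (terminator). Final body='myrtj7ewmu43d' (13 bytes)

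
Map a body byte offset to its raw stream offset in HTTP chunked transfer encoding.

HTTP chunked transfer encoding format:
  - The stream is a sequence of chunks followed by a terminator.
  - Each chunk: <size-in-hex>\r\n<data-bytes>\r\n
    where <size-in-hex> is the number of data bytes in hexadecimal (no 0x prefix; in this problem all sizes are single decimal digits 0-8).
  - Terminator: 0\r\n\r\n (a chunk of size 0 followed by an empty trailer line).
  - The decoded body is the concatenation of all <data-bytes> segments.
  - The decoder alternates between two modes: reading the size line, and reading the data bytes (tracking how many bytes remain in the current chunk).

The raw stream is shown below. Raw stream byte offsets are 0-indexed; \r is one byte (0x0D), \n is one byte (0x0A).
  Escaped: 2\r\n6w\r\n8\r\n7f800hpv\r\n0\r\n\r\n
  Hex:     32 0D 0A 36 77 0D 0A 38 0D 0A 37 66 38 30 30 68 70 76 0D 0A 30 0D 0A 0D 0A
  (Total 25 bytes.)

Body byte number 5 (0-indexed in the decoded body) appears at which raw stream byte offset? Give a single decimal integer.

Chunk 1: stream[0..1]='2' size=0x2=2, data at stream[3..5]='6w' -> body[0..2], body so far='6w'
Chunk 2: stream[7..8]='8' size=0x8=8, data at stream[10..18]='7f800hpv' -> body[2..10], body so far='6w7f800hpv'
Chunk 3: stream[20..21]='0' size=0 (terminator). Final body='6w7f800hpv' (10 bytes)
Body byte 5 at stream offset 13

Answer: 13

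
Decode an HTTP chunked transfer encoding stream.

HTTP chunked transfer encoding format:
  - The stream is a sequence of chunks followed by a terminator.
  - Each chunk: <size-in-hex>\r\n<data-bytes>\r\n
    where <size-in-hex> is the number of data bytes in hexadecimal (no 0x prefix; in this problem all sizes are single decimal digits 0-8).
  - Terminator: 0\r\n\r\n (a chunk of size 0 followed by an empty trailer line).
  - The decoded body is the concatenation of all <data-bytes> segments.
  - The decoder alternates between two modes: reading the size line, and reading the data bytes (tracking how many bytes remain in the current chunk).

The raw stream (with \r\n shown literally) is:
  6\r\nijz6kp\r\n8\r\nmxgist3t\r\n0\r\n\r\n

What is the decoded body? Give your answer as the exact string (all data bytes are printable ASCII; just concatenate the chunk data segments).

Chunk 1: stream[0..1]='6' size=0x6=6, data at stream[3..9]='ijz6kp' -> body[0..6], body so far='ijz6kp'
Chunk 2: stream[11..12]='8' size=0x8=8, data at stream[14..22]='mxgist3t' -> body[6..14], body so far='ijz6kpmxgist3t'
Chunk 3: stream[24..25]='0' size=0 (terminator). Final body='ijz6kpmxgist3t' (14 bytes)

Answer: ijz6kpmxgist3t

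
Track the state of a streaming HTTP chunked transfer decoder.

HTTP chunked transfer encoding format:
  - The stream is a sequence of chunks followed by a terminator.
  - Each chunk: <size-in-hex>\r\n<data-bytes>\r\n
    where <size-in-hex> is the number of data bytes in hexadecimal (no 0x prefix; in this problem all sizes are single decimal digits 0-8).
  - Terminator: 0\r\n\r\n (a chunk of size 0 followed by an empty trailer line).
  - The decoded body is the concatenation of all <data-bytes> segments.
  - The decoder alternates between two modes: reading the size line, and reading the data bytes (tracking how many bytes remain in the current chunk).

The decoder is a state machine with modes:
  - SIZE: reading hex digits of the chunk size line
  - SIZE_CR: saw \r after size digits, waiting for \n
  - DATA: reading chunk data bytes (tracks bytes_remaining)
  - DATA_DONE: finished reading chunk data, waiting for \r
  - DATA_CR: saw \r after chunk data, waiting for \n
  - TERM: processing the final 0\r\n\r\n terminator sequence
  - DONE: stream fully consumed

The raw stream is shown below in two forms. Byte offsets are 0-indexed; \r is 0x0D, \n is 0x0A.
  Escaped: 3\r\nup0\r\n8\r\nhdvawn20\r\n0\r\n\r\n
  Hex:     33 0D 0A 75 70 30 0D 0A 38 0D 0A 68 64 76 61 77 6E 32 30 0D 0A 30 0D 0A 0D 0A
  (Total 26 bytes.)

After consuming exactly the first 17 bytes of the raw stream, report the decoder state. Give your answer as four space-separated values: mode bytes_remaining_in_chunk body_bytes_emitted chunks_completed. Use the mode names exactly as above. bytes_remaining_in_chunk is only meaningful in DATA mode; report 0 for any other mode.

Byte 0 = '3': mode=SIZE remaining=0 emitted=0 chunks_done=0
Byte 1 = 0x0D: mode=SIZE_CR remaining=0 emitted=0 chunks_done=0
Byte 2 = 0x0A: mode=DATA remaining=3 emitted=0 chunks_done=0
Byte 3 = 'u': mode=DATA remaining=2 emitted=1 chunks_done=0
Byte 4 = 'p': mode=DATA remaining=1 emitted=2 chunks_done=0
Byte 5 = '0': mode=DATA_DONE remaining=0 emitted=3 chunks_done=0
Byte 6 = 0x0D: mode=DATA_CR remaining=0 emitted=3 chunks_done=0
Byte 7 = 0x0A: mode=SIZE remaining=0 emitted=3 chunks_done=1
Byte 8 = '8': mode=SIZE remaining=0 emitted=3 chunks_done=1
Byte 9 = 0x0D: mode=SIZE_CR remaining=0 emitted=3 chunks_done=1
Byte 10 = 0x0A: mode=DATA remaining=8 emitted=3 chunks_done=1
Byte 11 = 'h': mode=DATA remaining=7 emitted=4 chunks_done=1
Byte 12 = 'd': mode=DATA remaining=6 emitted=5 chunks_done=1
Byte 13 = 'v': mode=DATA remaining=5 emitted=6 chunks_done=1
Byte 14 = 'a': mode=DATA remaining=4 emitted=7 chunks_done=1
Byte 15 = 'w': mode=DATA remaining=3 emitted=8 chunks_done=1
Byte 16 = 'n': mode=DATA remaining=2 emitted=9 chunks_done=1

Answer: DATA 2 9 1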